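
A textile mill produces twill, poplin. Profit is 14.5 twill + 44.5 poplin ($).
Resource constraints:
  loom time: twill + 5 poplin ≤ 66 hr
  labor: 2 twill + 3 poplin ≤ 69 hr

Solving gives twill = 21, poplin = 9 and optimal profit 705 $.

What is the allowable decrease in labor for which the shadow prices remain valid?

29.4

Binding constraints: loom time, labor. The basis is B = [[1,5],[2,3]] with det -7.
Per unit decrease in labor, x* moves by d = (-0.7143, 0.1429).
The basis stays optimal until twill reaches 0; allowable decrease = 29.4 hr.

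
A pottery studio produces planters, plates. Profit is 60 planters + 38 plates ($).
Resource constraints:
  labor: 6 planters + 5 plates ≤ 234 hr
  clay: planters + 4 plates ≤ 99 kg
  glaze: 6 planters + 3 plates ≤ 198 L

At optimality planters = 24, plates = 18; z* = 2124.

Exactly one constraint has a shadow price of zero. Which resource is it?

clay

labor: 234/234 (binding)
clay: 96/99 (slack 3)
glaze: 198/198 (binding)
By complementary slackness, a constraint with positive slack has shadow price 0 → clay.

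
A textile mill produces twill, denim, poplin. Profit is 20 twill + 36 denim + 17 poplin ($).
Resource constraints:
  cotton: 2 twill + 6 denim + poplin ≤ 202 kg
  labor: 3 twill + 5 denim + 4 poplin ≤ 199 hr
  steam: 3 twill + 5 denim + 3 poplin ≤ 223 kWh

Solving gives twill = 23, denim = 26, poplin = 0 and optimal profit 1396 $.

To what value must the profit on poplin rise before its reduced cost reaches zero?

At the optimum: cotton uses 202 of 202 (binding); labor uses 199 of 199 (binding); steam uses 199 of 223 (slack = 24).
By complementary slackness, y = 0 for the non-binding constraint.
Dual feasibility on the basic columns requires 2·y_cotton + 3·y_labor = 20, 6·y_cotton + 5·y_labor = 36.
Solving: y_cotton = 1, y_labor = 6.
poplin enters the basis when its profit ≥ yᵀa₃ = 1·1 + 6·4 = 25.

25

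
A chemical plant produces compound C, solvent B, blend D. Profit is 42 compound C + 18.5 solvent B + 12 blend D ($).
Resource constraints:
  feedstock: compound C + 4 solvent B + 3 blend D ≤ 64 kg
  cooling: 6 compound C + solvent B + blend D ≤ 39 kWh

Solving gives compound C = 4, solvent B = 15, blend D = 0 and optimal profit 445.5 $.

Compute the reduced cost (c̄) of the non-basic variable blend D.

Both feedstock and cooling are binding at x*.
Dual feasibility on the basic columns requires 1·y_feedstock + 6·y_cooling = 42, 4·y_feedstock + 1·y_cooling = 18.5.
Solving: y_feedstock = 3, y_cooling = 6.5.
Reduced cost of blend D: c₃ − yᵀa₃ = 12 − (3·3 + 6.5·1) = 12 − 15.5 = -3.5.

-3.5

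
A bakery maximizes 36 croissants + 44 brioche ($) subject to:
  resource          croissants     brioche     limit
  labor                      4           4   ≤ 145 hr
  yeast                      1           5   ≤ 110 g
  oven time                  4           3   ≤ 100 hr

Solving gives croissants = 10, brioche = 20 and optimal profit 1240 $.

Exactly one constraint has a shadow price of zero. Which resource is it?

labor: 120/145 (slack 25)
yeast: 110/110 (binding)
oven time: 100/100 (binding)
By complementary slackness, a constraint with positive slack has shadow price 0 → labor.

labor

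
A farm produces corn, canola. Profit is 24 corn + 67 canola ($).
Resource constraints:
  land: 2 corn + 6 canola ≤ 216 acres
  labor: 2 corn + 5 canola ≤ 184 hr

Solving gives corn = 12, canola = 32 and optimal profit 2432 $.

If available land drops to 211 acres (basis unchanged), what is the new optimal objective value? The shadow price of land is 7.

Δb = -5, so new z* = 2432 + (7)·(-5) = 2432 − 35 = 2397.

2397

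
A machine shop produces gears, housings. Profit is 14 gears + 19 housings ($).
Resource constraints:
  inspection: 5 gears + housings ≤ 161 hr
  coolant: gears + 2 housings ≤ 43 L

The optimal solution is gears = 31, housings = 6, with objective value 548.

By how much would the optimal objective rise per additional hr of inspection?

1

Both inspection and coolant are binding at x*.
The binding rows give the dual system: 5·y_inspection + 1·y_coolant = 14 and 1·y_inspection + 2·y_coolant = 19.
This yields shadow prices y_inspection = 1, y_coolant = 9.
Shadow price of inspection = 1.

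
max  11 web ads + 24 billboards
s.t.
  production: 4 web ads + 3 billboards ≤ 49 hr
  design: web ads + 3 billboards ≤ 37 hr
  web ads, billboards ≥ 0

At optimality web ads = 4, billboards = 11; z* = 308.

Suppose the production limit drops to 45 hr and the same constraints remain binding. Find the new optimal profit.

Both production and design are binding at x*.
The binding rows give the dual system: 4·y_production + 1·y_design = 11 and 3·y_production + 3·y_design = 24.
Solving: y_production = 1, y_design = 7.
Δz = y_production·Δb = 1 × (-4) = -4, so new z* = 308 − 4 = 304.

304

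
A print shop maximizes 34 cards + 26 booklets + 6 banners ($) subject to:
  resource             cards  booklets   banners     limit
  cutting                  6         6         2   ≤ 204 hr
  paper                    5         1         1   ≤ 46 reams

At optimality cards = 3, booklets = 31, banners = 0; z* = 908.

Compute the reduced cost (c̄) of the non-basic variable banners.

-4

Both cutting and paper are binding at x*.
The binding rows give the dual system: 6·y_cutting + 5·y_paper = 34 and 6·y_cutting + 1·y_paper = 26.
This yields shadow prices y_cutting = 4, y_paper = 2.
Reduced cost of banners: c₃ − yᵀa₃ = 6 − (4·2 + 2·1) = 6 − 10 = -4.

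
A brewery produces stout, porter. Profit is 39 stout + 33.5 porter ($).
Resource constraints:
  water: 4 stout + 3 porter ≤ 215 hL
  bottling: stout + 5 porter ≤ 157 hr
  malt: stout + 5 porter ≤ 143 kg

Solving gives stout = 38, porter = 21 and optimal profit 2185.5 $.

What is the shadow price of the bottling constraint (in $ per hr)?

At the optimum: water uses 215 of 215 (binding); bottling uses 143 of 157 (slack = 14); malt uses 143 of 143 (binding).
Slack constraints have shadow price 0 (complementary slackness).
From A_Bᵀ y = c: 4·y_water + 1·y_malt = 39; 3·y_water + 5·y_malt = 33.5.
This yields shadow prices y_water = 9.5, y_malt = 1.
Shadow price of bottling = 0.

0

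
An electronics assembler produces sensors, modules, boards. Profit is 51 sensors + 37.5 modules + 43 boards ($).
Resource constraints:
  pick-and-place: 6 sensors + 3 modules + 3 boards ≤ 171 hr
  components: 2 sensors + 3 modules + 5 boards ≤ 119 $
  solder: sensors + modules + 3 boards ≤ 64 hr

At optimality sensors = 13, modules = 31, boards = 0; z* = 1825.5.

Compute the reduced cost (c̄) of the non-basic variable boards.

At the optimum: pick-and-place uses 171 of 171 (binding); components uses 119 of 119 (binding); solder uses 44 of 64 (slack = 20).
By complementary slackness, y = 0 for the non-binding constraint.
From A_Bᵀ y = c: 6·y_pick-and-place + 2·y_components = 51; 3·y_pick-and-place + 3·y_components = 37.5.
→ y_pick-and-place = 6.5 and y_components = 6.
Reduced cost of boards: c₃ − yᵀa₃ = 43 − (6.5·3 + 6·5) = 43 − 49.5 = -6.5.

-6.5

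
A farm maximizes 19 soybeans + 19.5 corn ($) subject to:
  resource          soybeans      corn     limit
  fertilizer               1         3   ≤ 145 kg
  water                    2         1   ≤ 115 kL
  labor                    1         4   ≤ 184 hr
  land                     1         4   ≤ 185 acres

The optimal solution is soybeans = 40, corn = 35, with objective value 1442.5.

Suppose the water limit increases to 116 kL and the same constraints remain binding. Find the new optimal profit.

1450

Check each constraint at x*: fertilizer 145/145 (tight); water 115/115 (tight); labor 180/184 (slack 4); land 180/185 (slack 5).
Slack constraints have shadow price 0 (complementary slackness).
From A_Bᵀ y = c: 1·y_fertilizer + 2·y_water = 19; 3·y_fertilizer + 1·y_water = 19.5.
This yields shadow prices y_fertilizer = 4, y_water = 7.5.
Δz = y_water·Δb = 7.5 × (1) = 7.5, so new z* = 1442.5 + 7.5 = 1450.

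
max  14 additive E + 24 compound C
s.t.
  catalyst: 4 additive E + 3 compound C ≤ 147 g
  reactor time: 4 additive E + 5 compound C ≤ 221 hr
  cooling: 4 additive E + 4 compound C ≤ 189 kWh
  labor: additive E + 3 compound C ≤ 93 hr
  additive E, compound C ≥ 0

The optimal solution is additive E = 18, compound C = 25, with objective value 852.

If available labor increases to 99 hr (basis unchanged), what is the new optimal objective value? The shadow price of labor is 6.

888

Δb = 6, so new z* = 852 + (6)·(6) = 852 + 36 = 888.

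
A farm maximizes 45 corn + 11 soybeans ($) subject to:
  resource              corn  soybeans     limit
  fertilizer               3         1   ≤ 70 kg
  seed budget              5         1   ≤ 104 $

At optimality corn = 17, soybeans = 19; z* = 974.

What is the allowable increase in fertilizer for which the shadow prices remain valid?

Binding constraints: fertilizer, seed budget. The basis is B = [[3,1],[5,1]] with det -2.
Per unit increase in fertilizer, x* moves by d = (-0.5, 2.5).
The basis stays optimal until corn reaches 0; allowable increase = 34 kg.

34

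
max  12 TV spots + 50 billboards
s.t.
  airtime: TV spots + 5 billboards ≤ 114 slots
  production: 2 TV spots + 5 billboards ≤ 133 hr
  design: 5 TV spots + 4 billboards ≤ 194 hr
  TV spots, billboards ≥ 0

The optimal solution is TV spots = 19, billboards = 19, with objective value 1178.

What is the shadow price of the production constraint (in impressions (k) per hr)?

2

Check each constraint at x*: airtime 114/114 (tight); production 133/133 (tight); design 171/194 (slack 23).
Since design is not tight, its dual is 0.
From A_Bᵀ y = c: 1·y_airtime + 2·y_production = 12; 5·y_airtime + 5·y_production = 50.
Solving: y_airtime = 8, y_production = 2.
Shadow price of production = 2.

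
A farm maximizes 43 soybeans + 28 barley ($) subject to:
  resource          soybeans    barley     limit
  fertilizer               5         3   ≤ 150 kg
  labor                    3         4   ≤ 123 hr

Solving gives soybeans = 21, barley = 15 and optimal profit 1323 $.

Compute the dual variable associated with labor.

At the optimum: fertilizer uses 150 of 150 (binding); labor uses 123 of 123 (binding).
From A_Bᵀ y = c: 5·y_fertilizer + 3·y_labor = 43; 3·y_fertilizer + 4·y_labor = 28.
→ y_fertilizer = 8 and y_labor = 1.
Shadow price of labor = 1.

1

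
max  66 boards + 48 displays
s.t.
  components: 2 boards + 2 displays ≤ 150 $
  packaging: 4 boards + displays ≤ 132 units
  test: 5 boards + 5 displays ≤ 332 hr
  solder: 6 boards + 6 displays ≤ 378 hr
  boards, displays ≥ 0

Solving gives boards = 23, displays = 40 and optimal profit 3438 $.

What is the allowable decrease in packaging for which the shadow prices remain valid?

69

Binding constraints: packaging, solder. The basis is B = [[4,1],[6,6]] with det 18.
Per unit decrease in packaging, x* moves by d = (-0.3333, 0.3333).
The basis stays optimal until boards reaches 0; allowable decrease = 69 units.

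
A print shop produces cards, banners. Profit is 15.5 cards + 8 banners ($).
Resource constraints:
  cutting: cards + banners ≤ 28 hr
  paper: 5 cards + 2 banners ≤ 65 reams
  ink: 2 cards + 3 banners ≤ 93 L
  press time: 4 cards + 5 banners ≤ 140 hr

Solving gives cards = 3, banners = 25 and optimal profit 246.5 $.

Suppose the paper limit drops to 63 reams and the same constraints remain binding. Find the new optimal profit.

241.5

At the optimum: cutting uses 28 of 28 (binding); paper uses 65 of 65 (binding); ink uses 81 of 93 (slack = 12); press time uses 137 of 140 (slack = 3).
By complementary slackness, y = 0 for the non-binding constraints.
The binding rows give the dual system: 1·y_cutting + 5·y_paper = 15.5 and 1·y_cutting + 2·y_paper = 8.
Solving: y_cutting = 3, y_paper = 2.5.
Δz = y_paper·Δb = 2.5 × (-2) = -5, so new z* = 246.5 − 5 = 241.5.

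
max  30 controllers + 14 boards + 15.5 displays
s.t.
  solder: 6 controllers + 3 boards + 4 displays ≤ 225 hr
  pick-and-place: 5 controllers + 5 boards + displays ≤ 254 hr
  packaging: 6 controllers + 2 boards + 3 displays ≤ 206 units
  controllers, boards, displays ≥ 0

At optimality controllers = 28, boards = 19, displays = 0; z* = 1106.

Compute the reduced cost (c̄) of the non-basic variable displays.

-3.5

Binding: solder and packaging. Non-binding: pick-and-place (19 unused).
Slack constraints have shadow price 0 (complementary slackness).
Dual feasibility on the basic columns requires 6·y_solder + 6·y_packaging = 30, 3·y_solder + 2·y_packaging = 14.
→ y_solder = 4 and y_packaging = 1.
Reduced cost of displays: c₃ − yᵀa₃ = 15.5 − (4·4 + 1·3) = 15.5 − 19 = -3.5.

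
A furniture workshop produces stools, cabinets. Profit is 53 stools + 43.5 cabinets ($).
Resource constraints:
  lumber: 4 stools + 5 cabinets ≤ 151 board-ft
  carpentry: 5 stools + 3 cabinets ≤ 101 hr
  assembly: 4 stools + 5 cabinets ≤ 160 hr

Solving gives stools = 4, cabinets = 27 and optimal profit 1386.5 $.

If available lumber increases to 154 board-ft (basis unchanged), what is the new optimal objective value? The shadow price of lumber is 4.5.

Δb = 3, so new z* = 1386.5 + (4.5)·(3) = 1386.5 + 13.5 = 1400.

1400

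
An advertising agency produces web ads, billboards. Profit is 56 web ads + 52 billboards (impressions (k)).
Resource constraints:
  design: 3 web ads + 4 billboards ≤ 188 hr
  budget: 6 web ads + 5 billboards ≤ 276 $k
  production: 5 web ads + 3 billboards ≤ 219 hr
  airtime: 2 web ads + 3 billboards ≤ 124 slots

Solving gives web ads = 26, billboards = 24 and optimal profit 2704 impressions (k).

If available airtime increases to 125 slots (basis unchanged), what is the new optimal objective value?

At the optimum: design uses 174 of 188 (slack = 14); budget uses 276 of 276 (binding); production uses 202 of 219 (slack = 17); airtime uses 124 of 124 (binding).
Since design, production are not tight, their duals are 0.
The binding rows give the dual system: 6·y_budget + 2·y_airtime = 56 and 5·y_budget + 3·y_airtime = 52.
Solving: y_budget = 8, y_airtime = 4.
Δz = y_airtime·Δb = 4 × (1) = 4, so new z* = 2704 + 4 = 2708.

2708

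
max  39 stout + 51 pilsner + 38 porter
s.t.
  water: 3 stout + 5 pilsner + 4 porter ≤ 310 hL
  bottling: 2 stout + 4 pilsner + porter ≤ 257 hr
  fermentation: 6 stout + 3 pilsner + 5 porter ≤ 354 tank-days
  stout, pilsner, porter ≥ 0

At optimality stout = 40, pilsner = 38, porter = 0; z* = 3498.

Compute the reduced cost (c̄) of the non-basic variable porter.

-8

At the optimum: water uses 310 of 310 (binding); bottling uses 232 of 257 (slack = 25); fermentation uses 354 of 354 (binding).
By complementary slackness, y = 0 for the non-binding constraint.
From A_Bᵀ y = c: 3·y_water + 6·y_fermentation = 39; 5·y_water + 3·y_fermentation = 51.
→ y_water = 9 and y_fermentation = 2.
Reduced cost of porter: c₃ − yᵀa₃ = 38 − (9·4 + 2·5) = 38 − 46 = -8.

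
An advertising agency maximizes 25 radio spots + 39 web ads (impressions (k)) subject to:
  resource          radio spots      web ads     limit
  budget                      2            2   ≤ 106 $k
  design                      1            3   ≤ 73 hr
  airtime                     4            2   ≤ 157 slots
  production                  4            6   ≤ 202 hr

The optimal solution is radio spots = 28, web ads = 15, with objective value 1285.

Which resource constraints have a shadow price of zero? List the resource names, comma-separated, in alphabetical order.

budget: 86/106 (slack 20)
design: 73/73 (binding)
airtime: 142/157 (slack 15)
production: 202/202 (binding)
By complementary slackness, a constraint with positive slack has shadow price 0 → airtime, budget.

airtime, budget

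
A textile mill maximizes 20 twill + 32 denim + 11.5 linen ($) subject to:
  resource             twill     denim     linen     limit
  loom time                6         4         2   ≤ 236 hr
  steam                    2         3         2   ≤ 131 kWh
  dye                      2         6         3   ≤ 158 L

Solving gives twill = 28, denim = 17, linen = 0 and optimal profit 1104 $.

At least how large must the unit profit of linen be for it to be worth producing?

Binding: loom time and dye. Non-binding: steam (24 unused).
By complementary slackness, y = 0 for the non-binding constraint.
Dual feasibility on the basic columns requires 6·y_loom time + 2·y_dye = 20, 4·y_loom time + 6·y_dye = 32.
Solving: y_loom time = 2, y_dye = 4.
linen enters the basis when its profit ≥ yᵀa₃ = 2·2 + 4·3 = 16.

16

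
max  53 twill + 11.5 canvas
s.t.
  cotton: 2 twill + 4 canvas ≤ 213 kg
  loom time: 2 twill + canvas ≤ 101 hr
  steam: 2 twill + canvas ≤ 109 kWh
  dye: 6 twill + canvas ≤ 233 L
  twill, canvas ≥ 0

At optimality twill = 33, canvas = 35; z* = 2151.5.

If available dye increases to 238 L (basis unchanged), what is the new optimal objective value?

2189

At the optimum: cotton uses 206 of 213 (slack = 7); loom time uses 101 of 101 (binding); steam uses 101 of 109 (slack = 8); dye uses 233 of 233 (binding).
Slack constraints have shadow price 0 (complementary slackness).
The binding rows give the dual system: 2·y_loom time + 6·y_dye = 53 and 1·y_loom time + 1·y_dye = 11.5.
→ y_loom time = 4 and y_dye = 7.5.
Δz = y_dye·Δb = 7.5 × (5) = 37.5, so new z* = 2151.5 + 37.5 = 2189.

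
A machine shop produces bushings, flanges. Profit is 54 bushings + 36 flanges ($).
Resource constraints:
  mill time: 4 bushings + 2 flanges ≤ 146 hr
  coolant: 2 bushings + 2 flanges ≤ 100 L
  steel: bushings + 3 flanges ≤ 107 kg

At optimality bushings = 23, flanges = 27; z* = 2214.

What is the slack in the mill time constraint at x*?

mill time used = 4·23 + 2·27 = 146; slack = 146 − 146 = 0.

0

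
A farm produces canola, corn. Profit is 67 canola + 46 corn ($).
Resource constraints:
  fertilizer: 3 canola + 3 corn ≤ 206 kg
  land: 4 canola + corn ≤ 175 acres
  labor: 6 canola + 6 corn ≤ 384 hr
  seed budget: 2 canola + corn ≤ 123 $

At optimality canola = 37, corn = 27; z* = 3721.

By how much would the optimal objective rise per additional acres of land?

Binding: land and labor. Non-binding: fertilizer (14 unused), seed budget (22 unused).
By complementary slackness, y = 0 for the non-binding constraints.
Dual feasibility on the basic columns requires 4·y_land + 6·y_labor = 67, 1·y_land + 6·y_labor = 46.
This yields shadow prices y_land = 7, y_labor = 6.5.
Shadow price of land = 7.

7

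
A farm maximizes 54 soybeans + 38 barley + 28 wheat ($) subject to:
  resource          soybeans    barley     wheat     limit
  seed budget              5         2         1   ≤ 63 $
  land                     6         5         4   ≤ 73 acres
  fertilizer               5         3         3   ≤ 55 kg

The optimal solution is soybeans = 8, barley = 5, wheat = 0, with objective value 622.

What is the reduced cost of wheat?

At the optimum: seed budget uses 50 of 63 (slack = 13); land uses 73 of 73 (binding); fertilizer uses 55 of 55 (binding).
By complementary slackness, y = 0 for the non-binding constraint.
Dual feasibility on the basic columns requires 6·y_land + 5·y_fertilizer = 54, 5·y_land + 3·y_fertilizer = 38.
This yields shadow prices y_land = 4, y_fertilizer = 6.
Reduced cost of wheat: c₃ − yᵀa₃ = 28 − (4·4 + 6·3) = 28 − 34 = -6.

-6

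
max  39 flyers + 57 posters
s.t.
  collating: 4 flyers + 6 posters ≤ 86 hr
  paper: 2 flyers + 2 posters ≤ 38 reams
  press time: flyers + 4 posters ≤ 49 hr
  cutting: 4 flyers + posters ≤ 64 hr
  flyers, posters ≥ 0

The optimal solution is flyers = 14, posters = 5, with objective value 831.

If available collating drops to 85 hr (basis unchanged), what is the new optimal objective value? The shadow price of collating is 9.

822

Δb = -1, so new z* = 831 + (9)·(-1) = 831 − 9 = 822.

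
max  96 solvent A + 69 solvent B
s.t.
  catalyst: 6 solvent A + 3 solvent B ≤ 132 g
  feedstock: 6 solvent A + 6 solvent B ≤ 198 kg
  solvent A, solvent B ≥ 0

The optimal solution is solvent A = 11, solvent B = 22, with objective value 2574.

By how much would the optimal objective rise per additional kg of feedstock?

7

Check each constraint at x*: catalyst 132/132 (tight); feedstock 198/198 (tight).
The binding rows give the dual system: 6·y_catalyst + 6·y_feedstock = 96 and 3·y_catalyst + 6·y_feedstock = 69.
This yields shadow prices y_catalyst = 9, y_feedstock = 7.
Shadow price of feedstock = 7.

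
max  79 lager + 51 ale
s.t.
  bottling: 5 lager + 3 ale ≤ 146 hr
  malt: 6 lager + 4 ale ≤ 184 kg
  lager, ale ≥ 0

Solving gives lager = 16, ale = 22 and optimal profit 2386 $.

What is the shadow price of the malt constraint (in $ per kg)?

Both bottling and malt are binding at x*.
The binding rows give the dual system: 5·y_bottling + 6·y_malt = 79 and 3·y_bottling + 4·y_malt = 51.
This yields shadow prices y_bottling = 5, y_malt = 9.
Shadow price of malt = 9.

9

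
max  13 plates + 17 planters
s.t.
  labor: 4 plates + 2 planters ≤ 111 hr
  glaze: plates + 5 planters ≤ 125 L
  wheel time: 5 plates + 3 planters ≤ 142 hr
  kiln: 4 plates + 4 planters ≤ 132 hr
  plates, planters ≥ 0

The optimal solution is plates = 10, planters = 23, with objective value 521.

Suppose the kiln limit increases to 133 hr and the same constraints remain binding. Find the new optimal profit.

Binding: glaze and kiln. Non-binding: labor (25 unused), wheel time (23 unused).
Slack constraints have shadow price 0 (complementary slackness).
The binding rows give the dual system: 1·y_glaze + 4·y_kiln = 13 and 5·y_glaze + 4·y_kiln = 17.
This yields shadow prices y_glaze = 1, y_kiln = 3.
Δz = y_kiln·Δb = 3 × (1) = 3, so new z* = 521 + 3 = 524.

524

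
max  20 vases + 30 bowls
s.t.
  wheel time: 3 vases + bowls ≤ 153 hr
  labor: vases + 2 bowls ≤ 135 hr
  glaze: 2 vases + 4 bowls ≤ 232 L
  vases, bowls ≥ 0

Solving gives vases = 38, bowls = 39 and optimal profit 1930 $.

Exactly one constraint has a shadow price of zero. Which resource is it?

wheel time: 153/153 (binding)
labor: 116/135 (slack 19)
glaze: 232/232 (binding)
By complementary slackness, a constraint with positive slack has shadow price 0 → labor.

labor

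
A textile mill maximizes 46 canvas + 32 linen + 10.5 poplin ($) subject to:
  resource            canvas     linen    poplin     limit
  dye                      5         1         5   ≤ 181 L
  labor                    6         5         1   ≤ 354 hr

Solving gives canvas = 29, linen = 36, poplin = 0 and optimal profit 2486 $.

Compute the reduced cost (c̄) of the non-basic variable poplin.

-5.5

At the optimum: dye uses 181 of 181 (binding); labor uses 354 of 354 (binding).
From A_Bᵀ y = c: 5·y_dye + 6·y_labor = 46; 1·y_dye + 5·y_labor = 32.
→ y_dye = 2 and y_labor = 6.
Reduced cost of poplin: c₃ − yᵀa₃ = 10.5 − (2·5 + 6·1) = 10.5 − 16 = -5.5.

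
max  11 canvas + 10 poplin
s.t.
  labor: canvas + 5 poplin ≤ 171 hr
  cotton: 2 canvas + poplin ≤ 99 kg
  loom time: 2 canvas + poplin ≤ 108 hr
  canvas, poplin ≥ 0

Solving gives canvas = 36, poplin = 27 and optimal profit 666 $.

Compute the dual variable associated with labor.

1

At the optimum: labor uses 171 of 171 (binding); cotton uses 99 of 99 (binding); loom time uses 99 of 108 (slack = 9).
By complementary slackness, y = 0 for the non-binding constraint.
Dual feasibility on the basic columns requires 1·y_labor + 2·y_cotton = 11, 5·y_labor + 1·y_cotton = 10.
→ y_labor = 1 and y_cotton = 5.
Shadow price of labor = 1.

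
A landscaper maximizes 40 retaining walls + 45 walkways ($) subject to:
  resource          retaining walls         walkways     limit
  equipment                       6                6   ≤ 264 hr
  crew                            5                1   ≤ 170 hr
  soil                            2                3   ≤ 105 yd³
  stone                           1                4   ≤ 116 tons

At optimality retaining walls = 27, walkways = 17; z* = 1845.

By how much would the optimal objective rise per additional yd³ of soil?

At the optimum: equipment uses 264 of 264 (binding); crew uses 152 of 170 (slack = 18); soil uses 105 of 105 (binding); stone uses 95 of 116 (slack = 21).
By complementary slackness, y = 0 for the non-binding constraints.
Dual feasibility on the basic columns requires 6·y_equipment + 2·y_soil = 40, 6·y_equipment + 3·y_soil = 45.
→ y_equipment = 5 and y_soil = 5.
Shadow price of soil = 5.

5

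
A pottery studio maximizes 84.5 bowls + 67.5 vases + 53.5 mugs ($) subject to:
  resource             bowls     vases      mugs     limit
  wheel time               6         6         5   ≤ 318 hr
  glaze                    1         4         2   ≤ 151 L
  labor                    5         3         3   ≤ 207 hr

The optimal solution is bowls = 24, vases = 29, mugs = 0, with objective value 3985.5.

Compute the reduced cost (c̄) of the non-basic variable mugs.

Binding: wheel time and labor. Non-binding: glaze (11 unused).
By complementary slackness, y = 0 for the non-binding constraint.
From A_Bᵀ y = c: 6·y_wheel time + 5·y_labor = 84.5; 6·y_wheel time + 3·y_labor = 67.5.
→ y_wheel time = 7 and y_labor = 8.5.
Reduced cost of mugs: c₃ − yᵀa₃ = 53.5 − (7·5 + 8.5·3) = 53.5 − 60.5 = -7.

-7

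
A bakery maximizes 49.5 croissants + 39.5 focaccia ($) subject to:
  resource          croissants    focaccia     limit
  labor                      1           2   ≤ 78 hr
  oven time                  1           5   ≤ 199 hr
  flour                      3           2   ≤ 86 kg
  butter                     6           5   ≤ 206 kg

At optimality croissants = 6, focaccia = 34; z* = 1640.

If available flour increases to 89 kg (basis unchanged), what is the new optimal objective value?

1650.5

At the optimum: labor uses 74 of 78 (slack = 4); oven time uses 176 of 199 (slack = 23); flour uses 86 of 86 (binding); butter uses 206 of 206 (binding).
Since labor, oven time are not tight, their duals are 0.
Dual feasibility on the basic columns requires 3·y_flour + 6·y_butter = 49.5, 2·y_flour + 5·y_butter = 39.5.
This yields shadow prices y_flour = 3.5, y_butter = 6.5.
Δz = y_flour·Δb = 3.5 × (3) = 10.5, so new z* = 1640 + 10.5 = 1650.5.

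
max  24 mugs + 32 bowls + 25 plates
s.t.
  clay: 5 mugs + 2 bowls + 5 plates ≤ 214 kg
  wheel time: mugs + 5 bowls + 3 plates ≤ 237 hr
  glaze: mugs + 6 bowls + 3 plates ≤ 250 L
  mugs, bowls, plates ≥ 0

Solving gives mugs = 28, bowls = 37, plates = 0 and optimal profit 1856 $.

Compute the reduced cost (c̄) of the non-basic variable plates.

Check each constraint at x*: clay 214/214 (tight); wheel time 213/237 (slack 24); glaze 250/250 (tight).
Since wheel time is not tight, its dual is 0.
From A_Bᵀ y = c: 5·y_clay + 1·y_glaze = 24; 2·y_clay + 6·y_glaze = 32.
This yields shadow prices y_clay = 4, y_glaze = 4.
Reduced cost of plates: c₃ − yᵀa₃ = 25 − (4·5 + 4·3) = 25 − 32 = -7.

-7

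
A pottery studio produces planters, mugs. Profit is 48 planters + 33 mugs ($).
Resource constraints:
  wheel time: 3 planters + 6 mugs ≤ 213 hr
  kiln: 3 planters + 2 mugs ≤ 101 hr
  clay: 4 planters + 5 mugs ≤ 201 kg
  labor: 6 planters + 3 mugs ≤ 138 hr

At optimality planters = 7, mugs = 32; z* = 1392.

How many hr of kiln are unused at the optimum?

kiln used = 3·7 + 2·32 = 85; slack = 101 − 85 = 16.

16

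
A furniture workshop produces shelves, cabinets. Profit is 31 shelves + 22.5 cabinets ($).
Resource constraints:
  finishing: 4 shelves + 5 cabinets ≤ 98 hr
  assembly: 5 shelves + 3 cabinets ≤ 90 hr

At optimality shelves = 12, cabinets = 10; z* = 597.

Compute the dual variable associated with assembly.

Check each constraint at x*: finishing 98/98 (tight); assembly 90/90 (tight).
From A_Bᵀ y = c: 4·y_finishing + 5·y_assembly = 31; 5·y_finishing + 3·y_assembly = 22.5.
This yields shadow prices y_finishing = 1.5, y_assembly = 5.
Shadow price of assembly = 5.

5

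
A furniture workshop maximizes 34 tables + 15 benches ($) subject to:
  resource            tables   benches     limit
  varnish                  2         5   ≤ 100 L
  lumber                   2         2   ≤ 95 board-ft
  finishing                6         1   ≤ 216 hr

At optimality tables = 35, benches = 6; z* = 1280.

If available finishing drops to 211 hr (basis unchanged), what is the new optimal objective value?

1255

Binding: varnish and finishing. Non-binding: lumber (13 unused).
Since lumber is not tight, its dual is 0.
Dual feasibility on the basic columns requires 2·y_varnish + 6·y_finishing = 34, 5·y_varnish + 1·y_finishing = 15.
→ y_varnish = 2 and y_finishing = 5.
Δz = y_finishing·Δb = 5 × (-5) = -25, so new z* = 1280 − 25 = 1255.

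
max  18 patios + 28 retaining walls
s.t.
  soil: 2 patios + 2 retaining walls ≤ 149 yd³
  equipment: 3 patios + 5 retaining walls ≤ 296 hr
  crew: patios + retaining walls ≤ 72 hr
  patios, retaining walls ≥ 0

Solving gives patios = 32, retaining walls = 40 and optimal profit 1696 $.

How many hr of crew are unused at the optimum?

crew used = 1·32 + 1·40 = 72; slack = 72 − 72 = 0.

0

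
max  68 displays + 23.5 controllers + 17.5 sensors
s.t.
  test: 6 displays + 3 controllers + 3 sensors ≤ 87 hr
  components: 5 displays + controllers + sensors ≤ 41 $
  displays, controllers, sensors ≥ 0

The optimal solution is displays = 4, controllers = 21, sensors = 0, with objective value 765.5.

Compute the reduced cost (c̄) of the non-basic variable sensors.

-6

At the optimum: test uses 87 of 87 (binding); components uses 41 of 41 (binding).
From A_Bᵀ y = c: 6·y_test + 5·y_components = 68; 3·y_test + 1·y_components = 23.5.
Solving: y_test = 5.5, y_components = 7.
Reduced cost of sensors: c₃ − yᵀa₃ = 17.5 − (5.5·3 + 7·1) = 17.5 − 23.5 = -6.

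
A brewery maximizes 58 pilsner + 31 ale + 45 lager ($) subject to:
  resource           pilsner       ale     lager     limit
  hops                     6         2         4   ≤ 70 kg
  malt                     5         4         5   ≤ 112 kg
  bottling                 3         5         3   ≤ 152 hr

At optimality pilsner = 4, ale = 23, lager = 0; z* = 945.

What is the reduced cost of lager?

-2

Binding: hops and malt. Non-binding: bottling (25 unused).
By complementary slackness, y = 0 for the non-binding constraint.
From A_Bᵀ y = c: 6·y_hops + 5·y_malt = 58; 2·y_hops + 4·y_malt = 31.
→ y_hops = 5.5 and y_malt = 5.
Reduced cost of lager: c₃ − yᵀa₃ = 45 − (5.5·4 + 5·5) = 45 − 47 = -2.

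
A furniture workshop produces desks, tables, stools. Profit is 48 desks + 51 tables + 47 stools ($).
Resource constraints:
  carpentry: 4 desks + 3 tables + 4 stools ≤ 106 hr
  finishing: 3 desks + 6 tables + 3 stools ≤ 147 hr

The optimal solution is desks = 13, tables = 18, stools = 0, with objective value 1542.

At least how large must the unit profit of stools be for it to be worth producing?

48

Check each constraint at x*: carpentry 106/106 (tight); finishing 147/147 (tight).
The binding rows give the dual system: 4·y_carpentry + 3·y_finishing = 48 and 3·y_carpentry + 6·y_finishing = 51.
→ y_carpentry = 9 and y_finishing = 4.
stools enters the basis when its profit ≥ yᵀa₃ = 9·4 + 4·3 = 48.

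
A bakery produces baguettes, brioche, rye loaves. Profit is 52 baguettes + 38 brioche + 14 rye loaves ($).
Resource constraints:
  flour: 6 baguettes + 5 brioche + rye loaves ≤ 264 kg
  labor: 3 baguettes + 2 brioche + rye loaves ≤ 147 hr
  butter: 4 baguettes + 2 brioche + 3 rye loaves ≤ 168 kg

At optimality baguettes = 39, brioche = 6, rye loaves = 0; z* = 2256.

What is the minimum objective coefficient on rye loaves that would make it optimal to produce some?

At the optimum: flour uses 264 of 264 (binding); labor uses 129 of 147 (slack = 18); butter uses 168 of 168 (binding).
By complementary slackness, y = 0 for the non-binding constraint.
The binding rows give the dual system: 6·y_flour + 4·y_butter = 52 and 5·y_flour + 2·y_butter = 38.
This yields shadow prices y_flour = 6, y_butter = 4.
rye loaves enters the basis when its profit ≥ yᵀa₃ = 6·1 + 4·3 = 18.

18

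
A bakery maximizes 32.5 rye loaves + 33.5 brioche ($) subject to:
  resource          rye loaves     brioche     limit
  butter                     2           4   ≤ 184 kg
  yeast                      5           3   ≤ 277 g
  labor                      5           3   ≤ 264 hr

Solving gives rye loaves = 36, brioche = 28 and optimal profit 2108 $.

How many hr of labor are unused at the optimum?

labor used = 5·36 + 3·28 = 264; slack = 264 − 264 = 0.

0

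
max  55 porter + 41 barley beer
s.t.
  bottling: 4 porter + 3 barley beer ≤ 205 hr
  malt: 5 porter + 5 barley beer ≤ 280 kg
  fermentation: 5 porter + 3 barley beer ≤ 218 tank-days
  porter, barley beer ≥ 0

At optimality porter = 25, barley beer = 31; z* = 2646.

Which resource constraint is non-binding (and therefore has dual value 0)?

bottling: 193/205 (slack 12)
malt: 280/280 (binding)
fermentation: 218/218 (binding)
By complementary slackness, a constraint with positive slack has shadow price 0 → bottling.

bottling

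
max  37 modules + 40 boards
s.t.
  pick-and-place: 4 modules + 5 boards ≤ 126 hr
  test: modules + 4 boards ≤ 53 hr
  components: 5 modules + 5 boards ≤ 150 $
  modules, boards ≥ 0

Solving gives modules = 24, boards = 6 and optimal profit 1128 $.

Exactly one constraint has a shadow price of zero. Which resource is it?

test

pick-and-place: 126/126 (binding)
test: 48/53 (slack 5)
components: 150/150 (binding)
By complementary slackness, a constraint with positive slack has shadow price 0 → test.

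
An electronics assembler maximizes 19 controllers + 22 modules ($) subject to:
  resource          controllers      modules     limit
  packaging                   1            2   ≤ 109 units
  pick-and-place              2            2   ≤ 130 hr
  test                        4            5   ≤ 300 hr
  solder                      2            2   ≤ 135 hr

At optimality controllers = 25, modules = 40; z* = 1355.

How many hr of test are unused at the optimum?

0

test used = 4·25 + 5·40 = 300; slack = 300 − 300 = 0.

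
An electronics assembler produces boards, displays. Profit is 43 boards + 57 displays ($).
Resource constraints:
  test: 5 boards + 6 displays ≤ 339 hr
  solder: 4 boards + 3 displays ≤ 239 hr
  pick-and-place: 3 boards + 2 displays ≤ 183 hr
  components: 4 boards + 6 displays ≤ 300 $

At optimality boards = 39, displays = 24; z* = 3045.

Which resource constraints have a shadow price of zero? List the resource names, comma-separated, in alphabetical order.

test: 339/339 (binding)
solder: 228/239 (slack 11)
pick-and-place: 165/183 (slack 18)
components: 300/300 (binding)
By complementary slackness, a constraint with positive slack has shadow price 0 → pick-and-place, solder.

pick-and-place, solder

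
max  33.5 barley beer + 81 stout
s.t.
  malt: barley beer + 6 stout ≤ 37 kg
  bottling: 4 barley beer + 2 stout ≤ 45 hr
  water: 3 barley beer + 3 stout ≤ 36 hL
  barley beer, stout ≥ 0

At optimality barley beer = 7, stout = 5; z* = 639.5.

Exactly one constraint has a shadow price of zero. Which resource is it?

bottling

malt: 37/37 (binding)
bottling: 38/45 (slack 7)
water: 36/36 (binding)
By complementary slackness, a constraint with positive slack has shadow price 0 → bottling.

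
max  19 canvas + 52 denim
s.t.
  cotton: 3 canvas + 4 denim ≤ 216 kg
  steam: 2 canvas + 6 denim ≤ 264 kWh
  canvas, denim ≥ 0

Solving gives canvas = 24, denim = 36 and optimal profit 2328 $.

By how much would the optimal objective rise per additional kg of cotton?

1

Both cotton and steam are binding at x*.
Dual feasibility on the basic columns requires 3·y_cotton + 2·y_steam = 19, 4·y_cotton + 6·y_steam = 52.
Solving: y_cotton = 1, y_steam = 8.
Shadow price of cotton = 1.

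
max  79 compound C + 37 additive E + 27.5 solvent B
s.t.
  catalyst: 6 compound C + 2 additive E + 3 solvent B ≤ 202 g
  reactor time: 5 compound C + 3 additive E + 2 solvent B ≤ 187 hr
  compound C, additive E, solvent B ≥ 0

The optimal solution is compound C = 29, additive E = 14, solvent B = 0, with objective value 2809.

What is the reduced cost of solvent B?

-8

At the optimum: catalyst uses 202 of 202 (binding); reactor time uses 187 of 187 (binding).
The binding rows give the dual system: 6·y_catalyst + 5·y_reactor time = 79 and 2·y_catalyst + 3·y_reactor time = 37.
Solving: y_catalyst = 6.5, y_reactor time = 8.
Reduced cost of solvent B: c₃ − yᵀa₃ = 27.5 − (6.5·3 + 8·2) = 27.5 − 35.5 = -8.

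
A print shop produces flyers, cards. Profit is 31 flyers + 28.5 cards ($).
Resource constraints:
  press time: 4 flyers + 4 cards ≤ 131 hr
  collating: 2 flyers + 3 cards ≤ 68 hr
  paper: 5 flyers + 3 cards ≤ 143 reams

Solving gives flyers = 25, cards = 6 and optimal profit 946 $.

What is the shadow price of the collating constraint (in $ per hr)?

5.5

Binding: collating and paper. Non-binding: press time (7 unused).
Slack constraints have shadow price 0 (complementary slackness).
Dual feasibility on the basic columns requires 2·y_collating + 5·y_paper = 31, 3·y_collating + 3·y_paper = 28.5.
Solving: y_collating = 5.5, y_paper = 4.
Shadow price of collating = 5.5.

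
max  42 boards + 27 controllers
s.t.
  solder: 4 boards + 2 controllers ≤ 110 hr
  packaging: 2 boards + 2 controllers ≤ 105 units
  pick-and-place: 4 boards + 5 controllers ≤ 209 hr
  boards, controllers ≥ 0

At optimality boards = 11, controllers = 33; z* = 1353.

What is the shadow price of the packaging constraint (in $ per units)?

0

Check each constraint at x*: solder 110/110 (tight); packaging 88/105 (slack 17); pick-and-place 209/209 (tight).
Slack constraints have shadow price 0 (complementary slackness).
Dual feasibility on the basic columns requires 4·y_solder + 4·y_pick-and-place = 42, 2·y_solder + 5·y_pick-and-place = 27.
This yields shadow prices y_solder = 8.5, y_pick-and-place = 2.
Shadow price of packaging = 0.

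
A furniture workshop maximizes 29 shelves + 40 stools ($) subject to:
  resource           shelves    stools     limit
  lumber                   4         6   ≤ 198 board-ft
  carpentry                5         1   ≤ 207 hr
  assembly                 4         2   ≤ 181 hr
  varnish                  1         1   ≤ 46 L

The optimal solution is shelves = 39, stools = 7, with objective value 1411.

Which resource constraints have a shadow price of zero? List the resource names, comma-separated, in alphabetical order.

assembly, carpentry

lumber: 198/198 (binding)
carpentry: 202/207 (slack 5)
assembly: 170/181 (slack 11)
varnish: 46/46 (binding)
By complementary slackness, a constraint with positive slack has shadow price 0 → assembly, carpentry.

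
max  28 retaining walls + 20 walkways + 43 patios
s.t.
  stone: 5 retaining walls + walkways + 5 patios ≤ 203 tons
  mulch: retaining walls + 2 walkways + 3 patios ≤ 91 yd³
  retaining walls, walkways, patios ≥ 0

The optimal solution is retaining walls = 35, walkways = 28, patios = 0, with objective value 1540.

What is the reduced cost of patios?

-1

Check each constraint at x*: stone 203/203 (tight); mulch 91/91 (tight).
From A_Bᵀ y = c: 5·y_stone + 1·y_mulch = 28; 1·y_stone + 2·y_mulch = 20.
This yields shadow prices y_stone = 4, y_mulch = 8.
Reduced cost of patios: c₃ − yᵀa₃ = 43 − (4·5 + 8·3) = 43 − 44 = -1.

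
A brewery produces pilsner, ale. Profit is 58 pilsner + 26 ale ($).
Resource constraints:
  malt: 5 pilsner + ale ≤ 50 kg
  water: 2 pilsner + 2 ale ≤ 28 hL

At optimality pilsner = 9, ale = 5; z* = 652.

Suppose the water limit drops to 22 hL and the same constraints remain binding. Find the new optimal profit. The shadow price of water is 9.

598

Δb = -6, so new z* = 652 + (9)·(-6) = 652 − 54 = 598.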